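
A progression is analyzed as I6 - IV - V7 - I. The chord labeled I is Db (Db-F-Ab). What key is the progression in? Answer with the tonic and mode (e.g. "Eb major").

The anchor chord is a major triad on Db, labeled I.
If Db is scale degree 1 and the mode makes that degree carry a major triad, the tonic is Db and the mode is major.

Db major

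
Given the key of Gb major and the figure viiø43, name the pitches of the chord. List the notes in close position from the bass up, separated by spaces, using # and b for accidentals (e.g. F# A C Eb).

Cb Eb F Ab

The numeral's case and figure indicate a half-diminished seventh chord. In Gb major its root, scale degree 7, is F.
Stacking thirds from F gives F-Ab-Cb-Eb.
The figured bass 43 indicates second inversion, placing the fifth (Cb) in the bass: Cb-Eb-F-Ab.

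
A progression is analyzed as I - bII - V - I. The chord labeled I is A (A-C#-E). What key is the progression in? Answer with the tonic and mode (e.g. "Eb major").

I is given as A-C#-E — a major triad with root A.
If A is scale degree 1 and the mode makes that degree carry a major triad, the tonic is A and the mode is major.

A major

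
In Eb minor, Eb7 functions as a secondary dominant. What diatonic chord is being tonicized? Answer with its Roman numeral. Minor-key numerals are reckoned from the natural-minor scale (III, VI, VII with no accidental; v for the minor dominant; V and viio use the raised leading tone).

iv

The chord is a dominant seventh chord on Eb.
A dominant resolves down a perfect fifth: Eb → Ab. In Eb minor, Ab is scale degree 4, i.e. iv.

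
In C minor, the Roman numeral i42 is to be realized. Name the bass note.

Bb

i in C minor has root C; the chord is C-Eb-G-Bb.
The figure 42 means third inversion — the seventh is in the bass.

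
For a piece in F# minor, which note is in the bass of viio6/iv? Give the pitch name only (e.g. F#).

C#

The applied chord viio6/iv is rooted on A#: A#-C#-E.
The figure 6 means first inversion — the third is in the bass.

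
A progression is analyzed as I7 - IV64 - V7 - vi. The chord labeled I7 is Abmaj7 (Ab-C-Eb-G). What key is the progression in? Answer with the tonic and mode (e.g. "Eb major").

Ab major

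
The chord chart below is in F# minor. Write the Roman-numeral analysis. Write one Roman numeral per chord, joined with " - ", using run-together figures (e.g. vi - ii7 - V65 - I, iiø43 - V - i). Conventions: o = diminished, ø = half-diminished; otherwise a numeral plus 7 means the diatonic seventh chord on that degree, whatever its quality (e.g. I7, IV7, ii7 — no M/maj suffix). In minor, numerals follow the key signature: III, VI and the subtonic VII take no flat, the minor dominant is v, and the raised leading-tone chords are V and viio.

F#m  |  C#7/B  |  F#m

i - V42 - i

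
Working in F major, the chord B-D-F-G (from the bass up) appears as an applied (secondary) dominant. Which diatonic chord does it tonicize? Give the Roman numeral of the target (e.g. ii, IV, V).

V

The chord is a dominant seventh chord on G.
A dominant resolves down a perfect fifth: G → C. In F major, C is scale degree 5, i.e. V.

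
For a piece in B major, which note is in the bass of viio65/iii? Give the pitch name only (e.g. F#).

E#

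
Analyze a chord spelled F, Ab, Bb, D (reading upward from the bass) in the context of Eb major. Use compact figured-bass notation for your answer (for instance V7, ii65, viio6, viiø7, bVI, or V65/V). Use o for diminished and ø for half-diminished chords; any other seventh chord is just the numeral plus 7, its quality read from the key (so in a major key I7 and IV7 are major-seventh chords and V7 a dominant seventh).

Stacked in thirds the chord is Bb-D-F-Ab: a dominant seventh chord on Bb.
Bb is scale degree 5 in Eb major, and a dominant seventh chord on that degree is written V7.
With F in the bass the chord is in second inversion, so the figured bass is 43.

V43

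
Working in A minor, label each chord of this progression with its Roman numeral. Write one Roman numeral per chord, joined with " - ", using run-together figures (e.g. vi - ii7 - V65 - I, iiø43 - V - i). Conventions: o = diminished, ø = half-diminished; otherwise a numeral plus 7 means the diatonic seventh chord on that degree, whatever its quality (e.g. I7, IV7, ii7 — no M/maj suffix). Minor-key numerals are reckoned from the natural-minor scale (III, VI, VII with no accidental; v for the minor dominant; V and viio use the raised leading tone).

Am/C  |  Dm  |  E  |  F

i6 - iv - V - VI

Am/C: minor triad on A = scale degree 1 → i6.
Dm: minor triad on D = scale degree 4 → iv.
E: major triad on E = scale degree 5 → V.
F has root F, degree 6 in A minor, so VI.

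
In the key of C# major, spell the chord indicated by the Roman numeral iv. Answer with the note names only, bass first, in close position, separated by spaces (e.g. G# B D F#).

F# A C#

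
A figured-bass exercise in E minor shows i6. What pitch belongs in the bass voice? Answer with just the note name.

i in E minor has root E; the chord is E-G-B.
The figure 6 means first inversion — the third is in the bass.

G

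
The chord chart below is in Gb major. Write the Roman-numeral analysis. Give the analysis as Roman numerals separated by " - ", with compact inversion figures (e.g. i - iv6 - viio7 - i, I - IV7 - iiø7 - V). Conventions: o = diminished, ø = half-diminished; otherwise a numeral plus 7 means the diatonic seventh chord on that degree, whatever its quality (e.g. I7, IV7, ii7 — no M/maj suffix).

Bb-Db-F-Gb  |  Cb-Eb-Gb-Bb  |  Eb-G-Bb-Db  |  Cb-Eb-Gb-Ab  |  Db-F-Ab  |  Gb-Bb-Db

I65 - IV7 - V7/ii - ii65 - V - I

Bb-Db-F-Gb has root Gb, degree 1 in Gb major, so I65.
Cb-Eb-Gb-Bb: major seventh chord on Cb = scale degree 4 → IV7.
Eb-G-Bb-Db is the secondary dominant of ii (dominant seventh chord on Eb): V7/ii.
Cb-Eb-Gb-Ab has root Ab, degree 2 in Gb major, so ii65.
Db-F-Ab: root Db is the dominant; major triad there is V.
Gb-Bb-Db: major triad on Gb = scale degree 1 → I.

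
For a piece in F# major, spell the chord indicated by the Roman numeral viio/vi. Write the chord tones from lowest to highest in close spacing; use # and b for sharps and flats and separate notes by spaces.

viio/vi is a secondary leading-tone chord. The target vi is D# in F# major; the applied chord is rooted a semitone below, on C##.
Building a diminished triad on C## gives C##-E#-G#.

C## E# G#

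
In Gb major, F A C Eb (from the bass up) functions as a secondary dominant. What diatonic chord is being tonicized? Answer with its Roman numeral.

The chord is a dominant seventh chord on F.
A dominant resolves down a perfect fifth: F → Bb. In Gb major, Bb is scale degree 3, i.e. iii.

iii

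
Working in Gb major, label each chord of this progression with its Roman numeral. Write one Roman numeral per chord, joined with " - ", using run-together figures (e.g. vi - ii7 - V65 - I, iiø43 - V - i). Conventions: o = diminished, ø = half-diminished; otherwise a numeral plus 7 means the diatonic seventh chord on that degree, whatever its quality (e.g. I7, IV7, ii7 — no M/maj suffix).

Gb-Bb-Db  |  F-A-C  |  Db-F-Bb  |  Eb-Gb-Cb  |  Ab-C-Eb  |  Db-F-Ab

I - V/iii - iii6 - IV6 - V/V - V

Gb-Bb-Db: root Gb is the tonic; major triad there is I.
F-A-C: chromatic; F is V of iii, so V/iii.
Db-F-Bb: root Bb is the mediant; minor triad there is iii6.
Eb-Gb-Cb has root Cb, degree 4 in Gb major, so IV6.
Ab-C-Eb is the secondary dominant of V (major triad on Ab): V/V.
Db-F-Ab: major triad on Db = scale degree 5 → V.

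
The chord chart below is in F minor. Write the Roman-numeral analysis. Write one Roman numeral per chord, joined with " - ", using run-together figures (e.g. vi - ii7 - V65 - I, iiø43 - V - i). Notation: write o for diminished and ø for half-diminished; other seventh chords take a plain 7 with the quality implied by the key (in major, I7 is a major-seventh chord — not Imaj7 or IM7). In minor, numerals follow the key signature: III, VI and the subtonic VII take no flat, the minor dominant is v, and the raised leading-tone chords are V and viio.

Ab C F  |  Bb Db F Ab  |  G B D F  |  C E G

i6 - iv7 - V7/V - V

Ab-C-F has root F, degree 1 in F minor, so i6.
Bb-Db-F-Ab: root Bb is the subdominant; minor seventh chord there is iv7.
G-B-D-F: chromatic; G is V of V, so V7/V.
C-E-G: major triad on C = scale degree 5 → V.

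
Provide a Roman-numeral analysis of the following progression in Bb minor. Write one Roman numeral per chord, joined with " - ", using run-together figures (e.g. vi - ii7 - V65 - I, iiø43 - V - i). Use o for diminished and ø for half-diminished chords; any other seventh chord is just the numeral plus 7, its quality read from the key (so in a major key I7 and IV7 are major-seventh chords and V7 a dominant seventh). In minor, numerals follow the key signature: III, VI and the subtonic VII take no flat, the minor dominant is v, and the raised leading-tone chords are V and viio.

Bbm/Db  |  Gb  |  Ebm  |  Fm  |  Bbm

i6 - VI - iv - v - i

Bbm/Db: root Bb is the tonic; minor triad there is i6.
Gb: major triad on Gb = scale degree 6 → VI.
Ebm has root Eb, degree 4 in Bb minor, so iv.
Fm has root F, degree 5 in Bb minor, so v.
Bbm: root Bb is the tonic; minor triad there is i.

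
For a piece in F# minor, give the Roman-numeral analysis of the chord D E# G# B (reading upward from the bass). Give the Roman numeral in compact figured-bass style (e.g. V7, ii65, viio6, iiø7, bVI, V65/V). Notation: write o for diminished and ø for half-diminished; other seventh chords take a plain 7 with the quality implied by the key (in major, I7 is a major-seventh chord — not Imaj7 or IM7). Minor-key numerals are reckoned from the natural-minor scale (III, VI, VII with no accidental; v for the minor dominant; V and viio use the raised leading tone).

The pitches E#-G#-B-D form a fully diminished seventh chord rooted on E#.
E# is scale degree 7 in F# minor, and a fully diminished seventh chord on that degree is written viio7.
With D in the bass the chord is in third inversion, so the figured bass is 42.

viio42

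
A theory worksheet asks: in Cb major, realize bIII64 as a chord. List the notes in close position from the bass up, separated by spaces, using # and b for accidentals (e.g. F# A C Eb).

Scale degree 3 in Cb major is Eb; lowering it a half step gives Ebb. bIII64 is a major triad on the lowered third degree, borrowed from the parallel minor.
So the chord is Ebb-Gb-Bbb.
With the 64 figure the chord is in second inversion; from the bass Bbb upward in close position it reads Bbb-Ebb-Gb.

Bbb Ebb Gb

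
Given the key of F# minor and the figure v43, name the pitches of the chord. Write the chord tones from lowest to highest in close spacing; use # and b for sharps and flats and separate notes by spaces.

G# B C# E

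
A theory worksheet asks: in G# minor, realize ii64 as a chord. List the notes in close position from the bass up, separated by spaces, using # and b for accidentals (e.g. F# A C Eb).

E# A# C#

ii64 is the minor supertonic, borrowed from the parallel major (the Dorian ii). In G# minor that root is A#.
So the chord is A#-C#-E#, a minor triad.
The figured bass 64 indicates second inversion, placing the fifth (E#) in the bass: E#-A#-C#.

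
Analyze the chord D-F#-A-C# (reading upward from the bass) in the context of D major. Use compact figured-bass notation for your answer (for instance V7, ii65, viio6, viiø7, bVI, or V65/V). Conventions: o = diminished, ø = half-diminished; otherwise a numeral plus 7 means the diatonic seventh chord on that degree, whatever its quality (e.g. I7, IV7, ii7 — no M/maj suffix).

I7

The pitches D-F#-A-C# form a major seventh chord rooted on D.
In D major, D is the tonic; the diatonic major seventh chord there is I7.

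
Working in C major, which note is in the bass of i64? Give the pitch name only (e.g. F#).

i in C major has root C; the chord is C-Eb-G.
The figure 64 means second inversion — the fifth is in the bass.

G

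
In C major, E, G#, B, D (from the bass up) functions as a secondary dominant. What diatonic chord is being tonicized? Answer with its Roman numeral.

The chord is a dominant seventh chord on E.
A dominant resolves down a perfect fifth: E → A. In C major, A is scale degree 6, i.e. vi.

vi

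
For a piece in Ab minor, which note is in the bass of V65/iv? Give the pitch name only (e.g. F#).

The applied chord V65/iv is rooted on Ab: Ab-C-Eb-Gb.
The figure 65 means first inversion — the third is in the bass.

C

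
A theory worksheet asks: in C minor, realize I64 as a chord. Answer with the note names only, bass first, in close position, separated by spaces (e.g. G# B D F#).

G C E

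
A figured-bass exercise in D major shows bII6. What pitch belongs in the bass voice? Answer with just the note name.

bII in D major has root Eb; the chord is Eb-G-Bb.
The figure 6 means first inversion — the third is in the bass.

G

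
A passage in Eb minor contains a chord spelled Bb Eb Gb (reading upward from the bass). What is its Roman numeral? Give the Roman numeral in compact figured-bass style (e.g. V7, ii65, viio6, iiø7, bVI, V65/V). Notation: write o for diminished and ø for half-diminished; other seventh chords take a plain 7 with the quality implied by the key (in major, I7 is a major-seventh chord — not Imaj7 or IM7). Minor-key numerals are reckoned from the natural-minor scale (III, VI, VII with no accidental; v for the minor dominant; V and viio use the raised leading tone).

i64

The pitches Eb-Gb-Bb form a minor triad rooted on Eb.
In Eb minor, Eb is the tonic; the diatonic minor triad there is i.
With Bb in the bass the chord is in second inversion, so the figured bass is 64.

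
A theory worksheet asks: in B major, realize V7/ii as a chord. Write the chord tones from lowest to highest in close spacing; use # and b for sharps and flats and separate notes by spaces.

G# B# D# F#

The slash means an applied dominant: we want the dominant of ii. In B major, ii is C# minor, and its dominant is built on G#.
Building a dominant seventh chord on G# gives G#-B#-D#-F#.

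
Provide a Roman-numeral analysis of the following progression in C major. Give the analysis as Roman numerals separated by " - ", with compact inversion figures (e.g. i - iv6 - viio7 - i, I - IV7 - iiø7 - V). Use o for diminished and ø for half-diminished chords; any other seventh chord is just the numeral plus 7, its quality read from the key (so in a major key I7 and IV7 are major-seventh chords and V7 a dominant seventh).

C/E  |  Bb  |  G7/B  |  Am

I6 - bVII - V65 - vi

C/E has root C, degree 1 in C major, so I6.
Bb is non-diatonic — bVII, a mixture chord from C minor.
G7/B: dominant seventh chord on G = scale degree 5 → V65.
Am: minor triad on A = scale degree 6 → vi.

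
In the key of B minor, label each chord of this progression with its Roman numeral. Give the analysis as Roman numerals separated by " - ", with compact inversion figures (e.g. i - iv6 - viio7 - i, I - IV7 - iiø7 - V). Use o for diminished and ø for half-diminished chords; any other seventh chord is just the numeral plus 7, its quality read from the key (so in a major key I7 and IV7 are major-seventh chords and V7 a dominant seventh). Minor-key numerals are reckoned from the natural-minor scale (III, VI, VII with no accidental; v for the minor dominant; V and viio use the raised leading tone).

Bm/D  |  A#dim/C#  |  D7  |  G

i6 - viio6 - V7/VI - VI

Bm/D has root B, degree 1 in B minor, so i6.
A#dim/C#: root A# is the leading tone; diminished triad there is viio6.
D7: chromatic; D is V of VI, so V7/VI.
G: root G is the submediant; major triad there is VI.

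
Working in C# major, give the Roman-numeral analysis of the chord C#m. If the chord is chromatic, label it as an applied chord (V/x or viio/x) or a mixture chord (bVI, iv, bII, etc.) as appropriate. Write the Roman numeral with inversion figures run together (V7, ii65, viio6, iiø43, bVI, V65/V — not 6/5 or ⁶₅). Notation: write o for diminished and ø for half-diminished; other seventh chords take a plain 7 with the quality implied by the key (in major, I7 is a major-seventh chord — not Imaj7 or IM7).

i

The pitches C#-E-G# form a minor triad rooted on C#.
C# is the first degree of C# major. This is the minor tonic, borrowed from the parallel minor.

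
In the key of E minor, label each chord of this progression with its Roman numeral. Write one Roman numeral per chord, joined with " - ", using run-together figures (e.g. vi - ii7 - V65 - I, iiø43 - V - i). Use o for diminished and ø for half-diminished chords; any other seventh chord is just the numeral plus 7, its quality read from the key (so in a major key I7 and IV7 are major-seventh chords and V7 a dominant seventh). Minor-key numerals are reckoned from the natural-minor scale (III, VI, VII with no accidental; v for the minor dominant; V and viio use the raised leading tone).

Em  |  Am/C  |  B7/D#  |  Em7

Em: root E is the tonic; minor triad there is i.
Am/C: minor triad on A = scale degree 4 → iv6.
B7/D# has root B, degree 5 in E minor, so V65.
Em7 has root E, degree 1 in E minor, so i7.

i - iv6 - V65 - i7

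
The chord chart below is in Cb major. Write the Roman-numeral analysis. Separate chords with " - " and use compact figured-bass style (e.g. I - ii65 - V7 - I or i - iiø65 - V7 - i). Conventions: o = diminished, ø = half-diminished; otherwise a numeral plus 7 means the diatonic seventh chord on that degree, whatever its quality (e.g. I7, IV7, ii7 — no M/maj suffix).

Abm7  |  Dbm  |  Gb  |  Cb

vi7 - ii - V - I

Abm7: minor seventh chord on Ab = scale degree 6 → vi7.
Dbm: root Db is the supertonic; minor triad there is ii.
Gb: major triad on Gb = scale degree 5 → V.
Cb: root Cb is the tonic; major triad there is I.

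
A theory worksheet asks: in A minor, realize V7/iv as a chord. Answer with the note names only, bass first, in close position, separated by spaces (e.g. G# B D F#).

A C# E G

V7/iv is a secondary dominant — the dominant seventh of iv. iv in A minor is D, so the applied chord's root is A, a perfect fifth above.
Building a dominant seventh chord on A gives A-C#-E-G.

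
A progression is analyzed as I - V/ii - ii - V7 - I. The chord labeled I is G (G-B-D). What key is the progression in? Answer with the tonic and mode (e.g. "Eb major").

G major

The chord G is a major triad rooted on G; its label is I.
If G is scale degree 1 and the mode makes that degree carry a major triad, the tonic is G and the mode is major.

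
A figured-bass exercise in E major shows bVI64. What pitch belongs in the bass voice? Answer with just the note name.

bVI in E major has root C; the chord is C-E-G.
The figure 64 means second inversion — the fifth is in the bass.

G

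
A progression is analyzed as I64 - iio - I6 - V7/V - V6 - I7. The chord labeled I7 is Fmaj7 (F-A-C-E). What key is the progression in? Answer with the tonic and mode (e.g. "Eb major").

F major

The anchor chord is a major seventh chord on F, labeled I7.
If F is scale degree 1 and the mode makes that degree carry a major seventh chord, the tonic is F and the mode is major.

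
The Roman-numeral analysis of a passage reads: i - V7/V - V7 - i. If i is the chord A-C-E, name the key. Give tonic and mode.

A minor

The chord Am is a minor triad rooted on A; its label is i.
If A is scale degree 1 and the mode makes that degree carry a minor triad, the tonic is A and the mode is minor.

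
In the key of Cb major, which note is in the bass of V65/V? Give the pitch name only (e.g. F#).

The applied chord V65/V is rooted on Db: Db-F-Ab-Cb.
The figure 65 means first inversion — the third is in the bass.

F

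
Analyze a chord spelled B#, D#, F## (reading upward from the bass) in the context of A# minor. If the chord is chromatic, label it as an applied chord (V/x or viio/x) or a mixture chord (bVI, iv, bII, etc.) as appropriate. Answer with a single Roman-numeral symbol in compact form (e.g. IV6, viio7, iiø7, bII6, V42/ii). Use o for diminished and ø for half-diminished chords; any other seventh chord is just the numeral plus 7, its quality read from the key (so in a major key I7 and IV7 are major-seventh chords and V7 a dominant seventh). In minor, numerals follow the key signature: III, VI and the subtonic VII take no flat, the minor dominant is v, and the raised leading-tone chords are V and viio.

The pitches B#-D#-F## form a minor triad rooted on B#.
B# is the second degree of A# minor. This is the minor supertonic, borrowed from the parallel major (the Dorian ii).

ii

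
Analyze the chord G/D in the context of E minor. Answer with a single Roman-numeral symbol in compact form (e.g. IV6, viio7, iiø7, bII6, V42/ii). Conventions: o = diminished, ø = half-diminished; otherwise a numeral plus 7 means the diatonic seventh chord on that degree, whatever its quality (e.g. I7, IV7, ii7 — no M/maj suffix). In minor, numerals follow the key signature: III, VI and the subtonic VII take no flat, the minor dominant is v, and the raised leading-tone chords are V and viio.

III64

Stacked in thirds the chord is G-B-D: a major triad on G.
In E minor, G is the mediant; the diatonic major triad there is III.
With D in the bass the chord is in second inversion, so the figured bass is 64.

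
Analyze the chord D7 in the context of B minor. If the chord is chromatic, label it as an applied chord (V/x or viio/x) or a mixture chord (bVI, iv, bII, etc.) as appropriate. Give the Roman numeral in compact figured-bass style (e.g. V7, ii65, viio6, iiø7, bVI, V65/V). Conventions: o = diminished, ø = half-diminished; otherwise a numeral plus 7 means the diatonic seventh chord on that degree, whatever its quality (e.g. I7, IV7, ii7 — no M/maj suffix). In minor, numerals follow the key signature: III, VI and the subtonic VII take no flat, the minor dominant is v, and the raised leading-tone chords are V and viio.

The pitches D-F#-A-C form a dominant seventh chord rooted on D.
D is not a diatonic chord root with this quality in B minor, but it lies a perfect fifth above G (VI), so the chord functions as an applied dominant of VI.

V7/VI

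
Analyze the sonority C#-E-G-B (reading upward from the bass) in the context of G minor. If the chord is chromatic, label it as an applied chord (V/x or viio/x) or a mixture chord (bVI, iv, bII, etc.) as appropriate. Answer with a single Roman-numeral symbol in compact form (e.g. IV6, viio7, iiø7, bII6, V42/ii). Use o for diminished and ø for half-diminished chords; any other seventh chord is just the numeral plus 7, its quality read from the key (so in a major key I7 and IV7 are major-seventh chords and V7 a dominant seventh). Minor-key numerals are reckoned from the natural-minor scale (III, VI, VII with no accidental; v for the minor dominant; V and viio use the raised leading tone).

viiø7/V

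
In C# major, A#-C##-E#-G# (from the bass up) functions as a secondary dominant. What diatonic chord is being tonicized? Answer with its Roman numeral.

ii

The chord is a dominant seventh chord on A#.
A dominant resolves down a perfect fifth: A# → D#. In C# major, D# is scale degree 2, i.e. ii.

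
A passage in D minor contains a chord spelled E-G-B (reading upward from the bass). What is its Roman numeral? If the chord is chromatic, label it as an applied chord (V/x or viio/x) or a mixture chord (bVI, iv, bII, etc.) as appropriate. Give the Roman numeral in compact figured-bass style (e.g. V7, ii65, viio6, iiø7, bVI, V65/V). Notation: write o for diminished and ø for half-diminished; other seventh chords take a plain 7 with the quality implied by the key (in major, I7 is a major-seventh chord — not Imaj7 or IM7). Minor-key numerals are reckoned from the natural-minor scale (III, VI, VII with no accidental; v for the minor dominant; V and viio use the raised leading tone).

ii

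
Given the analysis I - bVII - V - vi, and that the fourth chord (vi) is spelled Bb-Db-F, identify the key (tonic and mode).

Db major

The anchor chord is a minor triad on Bb, labeled vi.
Counting down 5 scale steps from Bb places the tonic on Db; a minor triad on degree 6 is diatonic only in major.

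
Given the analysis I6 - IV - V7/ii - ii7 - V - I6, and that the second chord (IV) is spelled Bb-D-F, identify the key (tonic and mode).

F major

The anchor chord is a major triad on Bb, labeled IV.
If Bb is scale degree 4 and the mode makes that degree carry a major triad, the tonic is F and the mode is major.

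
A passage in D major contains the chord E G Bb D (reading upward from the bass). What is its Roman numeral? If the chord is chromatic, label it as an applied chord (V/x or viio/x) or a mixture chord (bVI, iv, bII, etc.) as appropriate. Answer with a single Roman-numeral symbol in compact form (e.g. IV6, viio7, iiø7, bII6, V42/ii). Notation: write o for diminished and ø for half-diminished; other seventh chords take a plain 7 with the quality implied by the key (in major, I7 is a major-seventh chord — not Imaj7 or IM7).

iiø7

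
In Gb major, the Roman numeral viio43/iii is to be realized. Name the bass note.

The applied chord viio43/iii is rooted on A: A-C-Eb-Gb.
The figure 43 means second inversion — the fifth is in the bass.

Eb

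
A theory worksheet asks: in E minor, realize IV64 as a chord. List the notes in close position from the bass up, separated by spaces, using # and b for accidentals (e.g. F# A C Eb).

Scale degree 4 in E minor is A; here the chord built on it is altered to a major triad. IV64 is the major subdominant, borrowed from the parallel major.
So the chord is A-C#-E.
The figured bass 64 indicates second inversion, placing the fifth (E) in the bass: E-A-C#.

E A C#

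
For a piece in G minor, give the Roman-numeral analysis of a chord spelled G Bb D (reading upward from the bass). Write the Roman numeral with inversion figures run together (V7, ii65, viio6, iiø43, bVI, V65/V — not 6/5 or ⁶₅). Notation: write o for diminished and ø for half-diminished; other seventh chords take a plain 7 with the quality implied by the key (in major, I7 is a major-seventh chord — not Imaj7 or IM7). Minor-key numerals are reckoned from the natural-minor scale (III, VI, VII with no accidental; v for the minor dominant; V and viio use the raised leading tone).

i

The pitches G-Bb-D form a minor triad rooted on G.
In G minor, G is the tonic; the diatonic minor triad there is i.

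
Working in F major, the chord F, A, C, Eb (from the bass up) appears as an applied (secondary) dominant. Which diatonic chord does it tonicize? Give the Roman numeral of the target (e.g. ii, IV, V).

IV

The chord is a dominant seventh chord on F.
A dominant resolves down a perfect fifth: F → Bb. In F major, Bb is scale degree 4, i.e. IV.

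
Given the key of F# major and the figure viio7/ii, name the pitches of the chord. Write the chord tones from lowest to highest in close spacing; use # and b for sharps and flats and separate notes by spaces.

The slash marks an applied leading-tone chord: viio of ii. In F# major, ii is G#, so the leading tone to it is F##, a half step below.
Building a fully diminished seventh chord on F## gives F##-A#-C#-E.

F## A# C# E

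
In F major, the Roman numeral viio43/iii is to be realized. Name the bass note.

D

The applied chord viio43/iii is rooted on G#: G#-B-D-F.
The figure 43 means second inversion — the fifth is in the bass.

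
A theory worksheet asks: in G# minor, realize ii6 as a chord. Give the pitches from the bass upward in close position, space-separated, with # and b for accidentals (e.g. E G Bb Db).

C# E# A#

Scale degree 2 in G# minor is A#; here the chord built on it is altered to a minor triad. ii6 is the minor supertonic, borrowed from the parallel major (the Dorian ii).
So the chord is A#-C#-E#.
With the 6 figure the chord is in first inversion; from the bass C# upward in close position it reads C#-E#-A#.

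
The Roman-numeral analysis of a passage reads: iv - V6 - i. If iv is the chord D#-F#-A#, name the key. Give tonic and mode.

A# minor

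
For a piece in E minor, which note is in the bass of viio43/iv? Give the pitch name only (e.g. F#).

The applied chord viio43/iv is rooted on G#: G#-B-D-F.
The figure 43 means second inversion — the fifth is in the bass.

D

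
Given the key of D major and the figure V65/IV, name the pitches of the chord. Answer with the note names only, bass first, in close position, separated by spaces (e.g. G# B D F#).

F# A C D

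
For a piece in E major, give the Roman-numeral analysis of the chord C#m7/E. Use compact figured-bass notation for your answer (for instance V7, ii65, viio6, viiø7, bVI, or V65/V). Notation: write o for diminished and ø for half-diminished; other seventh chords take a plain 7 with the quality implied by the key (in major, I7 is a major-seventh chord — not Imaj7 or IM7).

vi65

The pitches C#-E-G#-B form a minor seventh chord rooted on C#.
C# is scale degree 6 in E major, and a minor seventh chord on that degree is written vi7.
With E in the bass the chord is in first inversion, so the figured bass is 65.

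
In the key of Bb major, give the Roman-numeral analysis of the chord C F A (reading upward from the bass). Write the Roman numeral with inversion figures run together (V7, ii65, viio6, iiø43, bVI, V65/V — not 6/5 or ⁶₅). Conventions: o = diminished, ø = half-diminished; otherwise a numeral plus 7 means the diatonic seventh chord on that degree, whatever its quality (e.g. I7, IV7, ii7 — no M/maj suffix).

V64

The pitches F-A-C form a major triad rooted on F.
F is scale degree 5 in Bb major, and a major triad on that degree is written V.
With C in the bass the chord is in second inversion, so the figured bass is 64.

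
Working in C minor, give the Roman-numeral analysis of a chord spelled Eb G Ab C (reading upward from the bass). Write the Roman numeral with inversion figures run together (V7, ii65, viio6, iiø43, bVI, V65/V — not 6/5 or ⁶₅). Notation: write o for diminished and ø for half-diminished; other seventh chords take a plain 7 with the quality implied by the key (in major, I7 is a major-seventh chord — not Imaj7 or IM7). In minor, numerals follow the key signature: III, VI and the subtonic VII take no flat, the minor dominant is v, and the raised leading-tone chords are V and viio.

Stacked in thirds the chord is Ab-C-Eb-G: a major seventh chord on Ab.
Ab is scale degree 6 in C minor, and a major seventh chord on that degree is written VI7.
With Eb in the bass the chord is in second inversion, so the figured bass is 43.

VI43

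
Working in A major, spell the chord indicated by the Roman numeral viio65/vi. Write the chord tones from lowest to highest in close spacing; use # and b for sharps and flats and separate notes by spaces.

G# B D E#

viio65/vi is a secondary leading-tone chord. The target vi is F# in A major; the applied chord is rooted a semitone below, on E#.
Building a fully diminished seventh chord on E# gives E#-G#-B-D.
The figured bass 65 indicates first inversion, placing the third (G#) in the bass: G#-B-D-E#.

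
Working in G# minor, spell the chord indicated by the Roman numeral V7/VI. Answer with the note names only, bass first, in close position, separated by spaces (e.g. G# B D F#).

The slash means an applied dominant: we want the dominant of VI. In G# minor, VI is E major, and its dominant is built on B.
Building a dominant seventh chord on B gives B-D#-F#-A.

B D# F# A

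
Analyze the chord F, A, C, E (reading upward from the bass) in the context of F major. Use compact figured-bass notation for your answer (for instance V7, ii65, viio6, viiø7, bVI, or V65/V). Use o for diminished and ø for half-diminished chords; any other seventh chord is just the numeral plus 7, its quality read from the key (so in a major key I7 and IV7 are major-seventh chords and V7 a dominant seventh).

I7

Stacked in thirds the chord is F-A-C-E: a major seventh chord on F.
In F major, F is the tonic; the diatonic major seventh chord there is I7.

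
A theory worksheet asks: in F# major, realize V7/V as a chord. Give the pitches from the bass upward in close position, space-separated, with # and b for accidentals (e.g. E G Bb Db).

G# B# D# F#

V7/V is a secondary dominant — the dominant seventh of V. V in F# major is C#, so the applied chord's root is G#, a perfect fifth above.
Building a dominant seventh chord on G# gives G#-B#-D#-F#.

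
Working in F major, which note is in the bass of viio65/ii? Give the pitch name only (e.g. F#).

A

The applied chord viio65/ii is rooted on F#: F#-A-C-Eb.
The figure 65 means first inversion — the third is in the bass.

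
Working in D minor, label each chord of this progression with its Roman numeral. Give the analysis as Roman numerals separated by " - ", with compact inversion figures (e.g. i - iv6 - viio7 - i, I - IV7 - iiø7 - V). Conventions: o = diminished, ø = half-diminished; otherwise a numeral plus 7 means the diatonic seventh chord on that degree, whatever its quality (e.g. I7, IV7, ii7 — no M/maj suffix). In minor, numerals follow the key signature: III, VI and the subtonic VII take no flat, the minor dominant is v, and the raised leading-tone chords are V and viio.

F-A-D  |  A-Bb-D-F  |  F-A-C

i6 - VI42 - III

F-A-D: minor triad on D = scale degree 1 → i6.
A-Bb-D-F: major seventh chord on Bb = scale degree 6 → VI42.
F-A-C has root F, degree 3 in D minor, so III.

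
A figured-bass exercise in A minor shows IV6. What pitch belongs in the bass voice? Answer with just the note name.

F#

IV in A minor has root D; the chord is D-F#-A.
The figure 6 means first inversion — the third is in the bass.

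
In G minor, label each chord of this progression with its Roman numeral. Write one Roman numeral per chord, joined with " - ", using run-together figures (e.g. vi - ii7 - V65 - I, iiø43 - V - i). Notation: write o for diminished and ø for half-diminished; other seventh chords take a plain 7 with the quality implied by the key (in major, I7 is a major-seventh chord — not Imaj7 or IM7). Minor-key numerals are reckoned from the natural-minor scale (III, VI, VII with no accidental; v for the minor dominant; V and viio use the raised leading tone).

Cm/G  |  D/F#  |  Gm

iv64 - V6 - i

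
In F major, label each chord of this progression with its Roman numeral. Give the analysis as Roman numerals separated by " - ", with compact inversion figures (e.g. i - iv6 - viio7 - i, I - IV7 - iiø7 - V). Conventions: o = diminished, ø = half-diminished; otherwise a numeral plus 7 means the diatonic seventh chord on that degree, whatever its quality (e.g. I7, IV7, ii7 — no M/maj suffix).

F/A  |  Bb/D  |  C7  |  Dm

I6 - IV6 - V7 - vi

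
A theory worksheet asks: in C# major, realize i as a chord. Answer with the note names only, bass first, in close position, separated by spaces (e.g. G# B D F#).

C# E G#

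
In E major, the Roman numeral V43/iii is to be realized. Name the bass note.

A#

The applied chord V43/iii is rooted on D#: D#-F##-A#-C#.
The figure 43 means second inversion — the fifth is in the bass.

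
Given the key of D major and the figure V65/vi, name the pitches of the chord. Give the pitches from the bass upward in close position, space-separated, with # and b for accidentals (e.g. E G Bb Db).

V65/vi is a secondary dominant — the dominant seventh of vi. vi in D major is B, so the applied chord's root is F#, a perfect fifth above.
Building a dominant seventh chord on F# gives F#-A#-C#-E.
The figured bass 65 indicates first inversion, placing the third (A#) in the bass: A#-C#-E-F#.

A# C# E F#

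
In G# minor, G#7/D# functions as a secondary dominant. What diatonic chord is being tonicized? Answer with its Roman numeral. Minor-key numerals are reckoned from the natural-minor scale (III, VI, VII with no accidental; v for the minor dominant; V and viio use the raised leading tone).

The chord is a dominant seventh chord on G#.
A dominant resolves down a perfect fifth: G# → C#. In G# minor, C# is scale degree 4, i.e. iv.

iv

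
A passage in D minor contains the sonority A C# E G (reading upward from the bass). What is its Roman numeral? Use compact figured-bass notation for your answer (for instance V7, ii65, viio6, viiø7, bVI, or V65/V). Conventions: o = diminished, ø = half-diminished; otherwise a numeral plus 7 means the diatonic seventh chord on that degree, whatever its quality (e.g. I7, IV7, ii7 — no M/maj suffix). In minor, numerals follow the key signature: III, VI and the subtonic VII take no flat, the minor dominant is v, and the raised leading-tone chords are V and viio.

V7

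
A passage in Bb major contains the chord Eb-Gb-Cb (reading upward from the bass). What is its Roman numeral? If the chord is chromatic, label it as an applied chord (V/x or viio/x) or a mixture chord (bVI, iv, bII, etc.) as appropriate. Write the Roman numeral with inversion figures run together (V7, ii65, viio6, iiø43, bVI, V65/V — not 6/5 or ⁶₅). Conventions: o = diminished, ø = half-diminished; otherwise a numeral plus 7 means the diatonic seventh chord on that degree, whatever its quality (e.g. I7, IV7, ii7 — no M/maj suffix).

The pitches Cb-Eb-Gb form a major triad rooted on Cb.
Cb is the lowered second degree of Bb major (diatonic 2 would be C). This is the Neapolitan sixth — a major triad on the lowered second degree, here in its customary first inversion.
With Eb in the bass the chord is in first inversion, so the figured bass is 6.

bII6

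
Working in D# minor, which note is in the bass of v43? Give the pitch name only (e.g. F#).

v in D# minor has root A#; the chord is A#-C#-E#-G#.
The figure 43 means second inversion — the fifth is in the bass.

E#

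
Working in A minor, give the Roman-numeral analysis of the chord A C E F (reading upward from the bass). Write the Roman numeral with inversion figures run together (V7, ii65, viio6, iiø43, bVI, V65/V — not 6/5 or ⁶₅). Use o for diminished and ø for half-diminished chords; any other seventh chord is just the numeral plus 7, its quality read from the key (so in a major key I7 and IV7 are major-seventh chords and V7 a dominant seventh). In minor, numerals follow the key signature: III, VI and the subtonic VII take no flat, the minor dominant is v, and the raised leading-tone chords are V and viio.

VI65

Stacked in thirds the chord is F-A-C-E: a major seventh chord on F.
F is scale degree 6 in A minor, and a major seventh chord on that degree is written VI7.
With A in the bass the chord is in first inversion, so the figured bass is 65.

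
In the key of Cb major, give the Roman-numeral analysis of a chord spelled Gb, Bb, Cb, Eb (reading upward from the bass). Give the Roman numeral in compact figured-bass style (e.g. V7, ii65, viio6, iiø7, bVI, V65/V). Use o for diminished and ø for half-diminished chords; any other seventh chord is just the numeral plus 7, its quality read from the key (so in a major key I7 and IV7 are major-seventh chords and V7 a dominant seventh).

I43

Stacked in thirds the chord is Cb-Eb-Gb-Bb: a major seventh chord on Cb.
Cb is scale degree 1 in Cb major, and a major seventh chord on that degree is written I7.
With Gb in the bass the chord is in second inversion, so the figured bass is 43.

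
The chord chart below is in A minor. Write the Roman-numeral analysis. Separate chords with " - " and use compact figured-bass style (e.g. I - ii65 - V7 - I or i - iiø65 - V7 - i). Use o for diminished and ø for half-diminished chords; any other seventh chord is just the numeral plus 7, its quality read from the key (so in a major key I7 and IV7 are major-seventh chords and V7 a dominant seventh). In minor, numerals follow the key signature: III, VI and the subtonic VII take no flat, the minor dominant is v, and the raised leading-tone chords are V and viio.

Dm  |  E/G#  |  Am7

iv - V6 - i7

Dm: root D is the subdominant; minor triad there is iv.
E/G#: root E is the dominant; major triad there is V6.
Am7: minor seventh chord on A = scale degree 1 → i7.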